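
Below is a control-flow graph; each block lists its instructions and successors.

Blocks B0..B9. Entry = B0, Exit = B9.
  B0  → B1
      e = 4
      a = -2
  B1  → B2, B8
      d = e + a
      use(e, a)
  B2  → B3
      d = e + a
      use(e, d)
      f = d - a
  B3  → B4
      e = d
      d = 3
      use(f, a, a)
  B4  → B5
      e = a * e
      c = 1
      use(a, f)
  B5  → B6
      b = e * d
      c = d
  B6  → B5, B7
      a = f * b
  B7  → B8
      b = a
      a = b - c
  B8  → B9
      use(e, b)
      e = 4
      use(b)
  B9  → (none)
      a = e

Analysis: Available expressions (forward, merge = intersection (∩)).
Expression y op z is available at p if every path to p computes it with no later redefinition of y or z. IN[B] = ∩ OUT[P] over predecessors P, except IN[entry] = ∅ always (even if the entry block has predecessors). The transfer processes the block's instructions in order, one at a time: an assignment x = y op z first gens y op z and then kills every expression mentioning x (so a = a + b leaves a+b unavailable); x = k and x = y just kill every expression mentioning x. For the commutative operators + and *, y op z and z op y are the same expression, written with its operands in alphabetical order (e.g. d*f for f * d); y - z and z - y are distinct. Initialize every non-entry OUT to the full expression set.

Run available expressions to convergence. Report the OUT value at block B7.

Answer: {b-c, d*e}

Derivation:
Converged values:
  B0:   IN={}   OUT={}
  B1:   IN={}   OUT={a+e}
  B2:   IN={a+e}   OUT={a+e, d-a}
  B3:   IN={a+e, d-a}   OUT={}
  B4:   IN={}   OUT={}
  B5:   IN={}   OUT={d*e}
  B6:   IN={d*e}   OUT={b*f, d*e}
  B7:   IN={b*f, d*e}   OUT={b-c, d*e}
  B8:   IN={}   OUT={}
  B9:   IN={}   OUT={}

Merge at B7: IN[B7] = OUT[B6] = {b*f, d*e}
Applying B7's transfer function to that IN value gives OUT[B7] (row B7 above).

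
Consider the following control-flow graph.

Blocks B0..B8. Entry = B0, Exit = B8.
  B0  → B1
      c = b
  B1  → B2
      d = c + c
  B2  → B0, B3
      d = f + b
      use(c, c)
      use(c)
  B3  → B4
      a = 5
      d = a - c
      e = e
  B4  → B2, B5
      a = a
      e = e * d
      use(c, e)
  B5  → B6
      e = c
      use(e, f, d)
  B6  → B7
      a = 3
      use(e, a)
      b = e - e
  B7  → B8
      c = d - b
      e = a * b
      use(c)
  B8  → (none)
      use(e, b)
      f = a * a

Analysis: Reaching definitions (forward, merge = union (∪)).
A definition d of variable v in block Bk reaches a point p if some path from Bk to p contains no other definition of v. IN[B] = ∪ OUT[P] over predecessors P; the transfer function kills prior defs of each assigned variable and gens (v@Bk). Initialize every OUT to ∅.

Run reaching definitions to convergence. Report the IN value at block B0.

Per-block solution:
  B0:  IN={a@B4, c@B0, d@B2, e@B4}  OUT={a@B4, c@B0, d@B2, e@B4}
  B1:  IN={a@B4, c@B0, d@B2, e@B4}  OUT={a@B4, c@B0, d@B1, e@B4}
  B2:  IN={a@B4, c@B0, d@B1, d@B3, e@B4}  OUT={a@B4, c@B0, d@B2, e@B4}
  B3:  IN={a@B4, c@B0, d@B2, e@B4}  OUT={a@B3, c@B0, d@B3, e@B3}
  B4:  IN={a@B3, c@B0, d@B3, e@B3}  OUT={a@B4, c@B0, d@B3, e@B4}
  B5:  IN={a@B4, c@B0, d@B3, e@B4}  OUT={a@B4, c@B0, d@B3, e@B5}
  B6:  IN={a@B4, c@B0, d@B3, e@B5}  OUT={a@B6, b@B6, c@B0, d@B3, e@B5}
  B7:  IN={a@B6, b@B6, c@B0, d@B3, e@B5}  OUT={a@B6, b@B6, c@B7, d@B3, e@B7}
  B8:  IN={a@B6, b@B6, c@B7, d@B3, e@B7}  OUT={a@B6, b@B6, c@B7, d@B3, e@B7, f@B8}

Merge at B0 (entry node, so the boundary value {} is joined with the incoming edge(s)): IN[B0] = {} ⊔ OUT[B2] = {a@B4, c@B0, d@B2, e@B4}

Answer: {a@B4, c@B0, d@B2, e@B4}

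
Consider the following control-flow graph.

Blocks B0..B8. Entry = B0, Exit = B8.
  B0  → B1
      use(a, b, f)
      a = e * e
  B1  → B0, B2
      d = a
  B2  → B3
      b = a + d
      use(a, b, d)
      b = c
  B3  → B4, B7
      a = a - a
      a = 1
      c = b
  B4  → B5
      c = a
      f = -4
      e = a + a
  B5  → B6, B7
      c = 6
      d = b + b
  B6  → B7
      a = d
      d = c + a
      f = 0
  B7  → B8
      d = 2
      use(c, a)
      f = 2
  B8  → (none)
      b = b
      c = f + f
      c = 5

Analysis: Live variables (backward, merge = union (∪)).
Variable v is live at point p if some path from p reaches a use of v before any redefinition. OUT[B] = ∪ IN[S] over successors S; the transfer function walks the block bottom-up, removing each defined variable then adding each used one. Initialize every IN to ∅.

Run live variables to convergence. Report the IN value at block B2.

Answer: {a, c, d}

Working:
Per-block solution:
  B0: | IN={a, b, c, e, f} | OUT={a, b, c, e, f}
  B1: | IN={a, b, c, e, f} | OUT={a, b, c, d, e, f}
  B2: | IN={a, c, d} | OUT={a, b}
  B3: | IN={a, b} | OUT={a, b, c}
  B4: | IN={a, b} | OUT={a, b}
  B5: | IN={a, b} | OUT={a, b, c, d}
  B6: | IN={b, c, d} | OUT={a, b, c}
  B7: | IN={a, b, c} | OUT={b, f}
  B8: | IN={b, f} | OUT={}

Merge at B2: OUT[B2] = IN[B3] = {a, b}
Applying B2's transfer function to that OUT value gives IN[B2] (row B2 above).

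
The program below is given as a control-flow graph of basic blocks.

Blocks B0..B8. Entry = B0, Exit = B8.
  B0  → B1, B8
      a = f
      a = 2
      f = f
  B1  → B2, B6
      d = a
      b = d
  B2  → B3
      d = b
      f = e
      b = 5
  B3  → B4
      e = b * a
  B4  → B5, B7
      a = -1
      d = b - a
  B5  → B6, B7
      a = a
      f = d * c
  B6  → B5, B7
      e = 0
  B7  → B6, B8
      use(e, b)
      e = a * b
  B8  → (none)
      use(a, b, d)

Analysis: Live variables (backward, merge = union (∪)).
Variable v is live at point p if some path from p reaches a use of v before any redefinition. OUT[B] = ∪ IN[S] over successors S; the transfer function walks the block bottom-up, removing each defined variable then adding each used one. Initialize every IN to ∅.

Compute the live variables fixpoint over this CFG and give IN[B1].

Answer: {a, c, e}

Derivation:
Converged values:
  B0: | IN={b, c, d, e, f} | OUT={a, b, c, d, e}
  B1: | IN={a, c, e} | OUT={a, b, c, d, e}
  B2: | IN={a, b, c, e} | OUT={a, b, c}
  B3: | IN={a, b, c} | OUT={b, c, e}
  B4: | IN={b, c, e} | OUT={a, b, c, d, e}
  B5: | IN={a, b, c, d, e} | OUT={a, b, c, d, e}
  B6: | IN={a, b, c, d} | OUT={a, b, c, d, e}
  B7: | IN={a, b, c, d, e} | OUT={a, b, c, d}
  B8: | IN={a, b, d} | OUT={}

Merge at B1: OUT[B1] = IN[B2] ⊔ IN[B6] = {a, b, c, d, e}
Applying B1's transfer function to that OUT value gives IN[B1] (row B1 above).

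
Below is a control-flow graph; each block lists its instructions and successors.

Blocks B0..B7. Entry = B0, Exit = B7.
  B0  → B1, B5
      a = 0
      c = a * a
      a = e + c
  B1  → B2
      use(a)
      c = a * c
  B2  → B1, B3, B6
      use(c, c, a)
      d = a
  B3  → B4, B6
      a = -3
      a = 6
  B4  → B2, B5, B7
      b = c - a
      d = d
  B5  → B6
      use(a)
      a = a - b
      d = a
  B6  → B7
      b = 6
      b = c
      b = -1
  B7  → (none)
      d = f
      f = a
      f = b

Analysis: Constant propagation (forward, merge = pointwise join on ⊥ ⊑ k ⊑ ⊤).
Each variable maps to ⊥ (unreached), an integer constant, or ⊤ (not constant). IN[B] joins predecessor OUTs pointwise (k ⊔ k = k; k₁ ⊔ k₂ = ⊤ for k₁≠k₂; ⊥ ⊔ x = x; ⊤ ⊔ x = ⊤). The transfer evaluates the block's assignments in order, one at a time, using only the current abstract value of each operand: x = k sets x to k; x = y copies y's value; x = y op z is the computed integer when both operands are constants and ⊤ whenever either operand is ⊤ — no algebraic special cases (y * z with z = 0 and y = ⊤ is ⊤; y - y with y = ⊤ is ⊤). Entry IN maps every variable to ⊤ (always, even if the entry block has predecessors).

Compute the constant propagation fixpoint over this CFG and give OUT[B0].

Converged values:
  B0: | IN=(all ⊤) | OUT={c:0; rest ⊤}
  B1: | IN=(all ⊤) | OUT=(all ⊤)
  B2: | IN=(all ⊤) | OUT=(all ⊤)
  B3: | IN=(all ⊤) | OUT={a:6; rest ⊤}
  B4: | IN={a:6; rest ⊤} | OUT={a:6; rest ⊤}
  B5: | IN=(all ⊤) | OUT=(all ⊤)
  B6: | IN=(all ⊤) | OUT={b:-1; rest ⊤}
  B7: | IN=(all ⊤) | OUT=(all ⊤)

B0 is the boundary node: IN[B0] = {a: ⊤, b: ⊤, c: ⊤, d: ⊤, e: ⊤, f: ⊤}
Applying B0's transfer function to that IN value gives OUT[B0] (row B0 above).

Answer: {a: ⊤, b: ⊤, c: 0, d: ⊤, e: ⊤, f: ⊤}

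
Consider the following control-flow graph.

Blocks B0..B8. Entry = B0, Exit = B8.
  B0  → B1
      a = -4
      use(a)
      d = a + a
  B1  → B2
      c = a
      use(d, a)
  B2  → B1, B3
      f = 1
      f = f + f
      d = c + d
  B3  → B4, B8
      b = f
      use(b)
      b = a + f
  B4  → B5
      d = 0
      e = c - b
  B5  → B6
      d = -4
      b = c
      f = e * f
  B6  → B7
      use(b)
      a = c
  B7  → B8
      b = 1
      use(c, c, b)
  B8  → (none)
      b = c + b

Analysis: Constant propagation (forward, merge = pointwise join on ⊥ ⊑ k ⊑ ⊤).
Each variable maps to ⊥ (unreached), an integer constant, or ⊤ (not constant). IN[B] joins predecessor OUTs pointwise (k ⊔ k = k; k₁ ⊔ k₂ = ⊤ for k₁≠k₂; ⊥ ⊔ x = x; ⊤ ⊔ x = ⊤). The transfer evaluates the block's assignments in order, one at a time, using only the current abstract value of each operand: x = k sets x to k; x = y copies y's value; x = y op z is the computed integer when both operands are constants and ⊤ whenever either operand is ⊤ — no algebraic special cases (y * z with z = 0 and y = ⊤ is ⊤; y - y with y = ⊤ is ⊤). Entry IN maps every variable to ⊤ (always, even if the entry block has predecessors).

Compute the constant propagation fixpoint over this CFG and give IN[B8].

Fixpoint table:
  B0:   IN=(all ⊤)   OUT={a:-4, d:-8; rest ⊤}
  B1:   IN={a:-4; rest ⊤}   OUT={a:-4, c:-4; rest ⊤}
  B2:   IN={a:-4, c:-4; rest ⊤}   OUT={a:-4, c:-4, f:2; rest ⊤}
  B3:   IN={a:-4, c:-4, f:2; rest ⊤}   OUT={a:-4, b:-2, c:-4, f:2; rest ⊤}
  B4:   IN={a:-4, b:-2, c:-4, f:2; rest ⊤}   OUT={a:-4, b:-2, c:-4, d:0, e:-2, f:2; rest ⊤}
  B5:   IN={a:-4, b:-2, c:-4, d:0, e:-2, f:2; rest ⊤}   OUT={a:-4, b:-4, c:-4, d:-4, e:-2, f:-4; rest ⊤}
  B6:   IN={a:-4, b:-4, c:-4, d:-4, e:-2, f:-4; rest ⊤}   OUT={a:-4, b:-4, c:-4, d:-4, e:-2, f:-4; rest ⊤}
  B7:   IN={a:-4, b:-4, c:-4, d:-4, e:-2, f:-4; rest ⊤}   OUT={a:-4, b:1, c:-4, d:-4, e:-2, f:-4; rest ⊤}
  B8:   IN={a:-4, c:-4; rest ⊤}   OUT={a:-4, c:-4; rest ⊤}

Merge at B8: IN[B8] = OUT[B3] ⊔ OUT[B7] = {a: -4, b: ⊤, c: -4, d: ⊤, e: ⊤, f: ⊤}

Answer: {a: -4, b: ⊤, c: -4, d: ⊤, e: ⊤, f: ⊤}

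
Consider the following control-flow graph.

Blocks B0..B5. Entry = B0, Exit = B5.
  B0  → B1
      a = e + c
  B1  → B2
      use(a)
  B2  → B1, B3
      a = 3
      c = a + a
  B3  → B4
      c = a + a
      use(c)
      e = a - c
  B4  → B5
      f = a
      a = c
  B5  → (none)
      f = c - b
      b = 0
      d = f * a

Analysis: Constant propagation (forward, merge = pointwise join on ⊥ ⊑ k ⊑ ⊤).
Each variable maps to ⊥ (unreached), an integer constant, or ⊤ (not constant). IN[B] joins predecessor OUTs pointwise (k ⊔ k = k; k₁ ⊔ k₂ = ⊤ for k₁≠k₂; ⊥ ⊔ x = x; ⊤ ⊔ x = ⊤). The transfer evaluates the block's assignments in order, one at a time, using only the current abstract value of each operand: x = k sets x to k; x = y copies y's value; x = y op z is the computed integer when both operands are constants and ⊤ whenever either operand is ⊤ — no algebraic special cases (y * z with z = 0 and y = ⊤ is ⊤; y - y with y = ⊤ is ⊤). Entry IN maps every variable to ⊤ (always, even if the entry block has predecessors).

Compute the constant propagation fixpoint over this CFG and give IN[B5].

Converged values:
  B0:   IN=(all ⊤)   OUT=(all ⊤)
  B1:   IN=(all ⊤)   OUT=(all ⊤)
  B2:   IN=(all ⊤)   OUT={a:3, c:6; rest ⊤}
  B3:   IN={a:3, c:6; rest ⊤}   OUT={a:3, c:6, e:-3; rest ⊤}
  B4:   IN={a:3, c:6, e:-3; rest ⊤}   OUT={a:6, c:6, e:-3, f:3; rest ⊤}
  B5:   IN={a:6, c:6, e:-3, f:3; rest ⊤}   OUT={a:6, b:0, c:6, e:-3; rest ⊤}

Merge at B5: IN[B5] = OUT[B4] = {a: 6, b: ⊤, c: 6, d: ⊤, e: -3, f: 3}

Answer: {a: 6, b: ⊤, c: 6, d: ⊤, e: -3, f: 3}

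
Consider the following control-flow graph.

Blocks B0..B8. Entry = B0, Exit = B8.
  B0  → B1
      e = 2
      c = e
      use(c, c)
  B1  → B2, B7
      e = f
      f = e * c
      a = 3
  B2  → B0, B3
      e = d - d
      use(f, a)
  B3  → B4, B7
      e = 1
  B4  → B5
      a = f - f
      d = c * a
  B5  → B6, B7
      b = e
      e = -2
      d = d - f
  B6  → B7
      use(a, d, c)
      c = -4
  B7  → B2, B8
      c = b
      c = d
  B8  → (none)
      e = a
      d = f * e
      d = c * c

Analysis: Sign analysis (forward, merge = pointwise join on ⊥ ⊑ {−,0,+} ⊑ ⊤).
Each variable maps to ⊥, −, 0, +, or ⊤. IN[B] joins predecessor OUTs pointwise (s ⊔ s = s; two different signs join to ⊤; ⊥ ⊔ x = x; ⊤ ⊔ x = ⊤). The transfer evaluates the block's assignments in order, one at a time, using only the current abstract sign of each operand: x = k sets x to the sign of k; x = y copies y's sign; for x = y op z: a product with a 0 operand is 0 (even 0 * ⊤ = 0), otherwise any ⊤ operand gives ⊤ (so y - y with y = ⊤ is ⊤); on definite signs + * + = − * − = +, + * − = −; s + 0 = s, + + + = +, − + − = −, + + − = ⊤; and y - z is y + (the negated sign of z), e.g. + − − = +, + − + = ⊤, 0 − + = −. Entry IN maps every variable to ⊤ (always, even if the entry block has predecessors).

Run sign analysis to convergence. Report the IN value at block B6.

Per-block solution:
  B0:  IN=(all ⊤)  OUT={c:+, e:+; rest ⊤}
  B1:  IN={c:+, e:+; rest ⊤}  OUT={a:+, c:+; rest ⊤}
  B2:  IN=(all ⊤)  OUT=(all ⊤)
  B3:  IN=(all ⊤)  OUT={e:+; rest ⊤}
  B4:  IN={e:+; rest ⊤}  OUT={e:+; rest ⊤}
  B5:  IN={e:+; rest ⊤}  OUT={b:+, e:-; rest ⊤}
  B6:  IN={b:+, e:-; rest ⊤}  OUT={b:+, c:-, e:-; rest ⊤}
  B7:  IN=(all ⊤)  OUT=(all ⊤)
  B8:  IN=(all ⊤)  OUT=(all ⊤)

Merge at B6: IN[B6] = OUT[B5] = {a: ⊤, b: +, c: ⊤, d: ⊤, e: -, f: ⊤}

Answer: {a: ⊤, b: +, c: ⊤, d: ⊤, e: -, f: ⊤}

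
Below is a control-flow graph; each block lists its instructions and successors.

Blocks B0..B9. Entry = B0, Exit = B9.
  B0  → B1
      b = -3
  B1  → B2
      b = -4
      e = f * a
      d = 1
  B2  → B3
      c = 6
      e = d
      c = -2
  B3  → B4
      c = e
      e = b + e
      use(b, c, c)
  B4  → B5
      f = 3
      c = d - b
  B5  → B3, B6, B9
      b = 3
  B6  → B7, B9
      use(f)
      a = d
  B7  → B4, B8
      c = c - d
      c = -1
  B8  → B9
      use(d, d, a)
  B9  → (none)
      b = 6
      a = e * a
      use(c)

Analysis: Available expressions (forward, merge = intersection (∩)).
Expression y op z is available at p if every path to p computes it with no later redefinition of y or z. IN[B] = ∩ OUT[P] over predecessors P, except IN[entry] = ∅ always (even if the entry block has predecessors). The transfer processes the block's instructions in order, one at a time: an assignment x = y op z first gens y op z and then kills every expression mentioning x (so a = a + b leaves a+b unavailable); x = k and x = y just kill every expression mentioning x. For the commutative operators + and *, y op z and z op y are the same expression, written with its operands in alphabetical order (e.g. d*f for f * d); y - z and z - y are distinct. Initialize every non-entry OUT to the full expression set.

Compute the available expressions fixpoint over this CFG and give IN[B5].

Fixpoint table:
  B0:  IN={}  OUT={}
  B1:  IN={}  OUT={a*f}
  B2:  IN={a*f}  OUT={a*f}
  B3:  IN={}  OUT={}
  B4:  IN={}  OUT={d-b}
  B5:  IN={d-b}  OUT={}
  B6:  IN={}  OUT={}
  B7:  IN={}  OUT={}
  B8:  IN={}  OUT={}
  B9:  IN={}  OUT={}

Merge at B5: IN[B5] = OUT[B4] = {d-b}

Answer: {d-b}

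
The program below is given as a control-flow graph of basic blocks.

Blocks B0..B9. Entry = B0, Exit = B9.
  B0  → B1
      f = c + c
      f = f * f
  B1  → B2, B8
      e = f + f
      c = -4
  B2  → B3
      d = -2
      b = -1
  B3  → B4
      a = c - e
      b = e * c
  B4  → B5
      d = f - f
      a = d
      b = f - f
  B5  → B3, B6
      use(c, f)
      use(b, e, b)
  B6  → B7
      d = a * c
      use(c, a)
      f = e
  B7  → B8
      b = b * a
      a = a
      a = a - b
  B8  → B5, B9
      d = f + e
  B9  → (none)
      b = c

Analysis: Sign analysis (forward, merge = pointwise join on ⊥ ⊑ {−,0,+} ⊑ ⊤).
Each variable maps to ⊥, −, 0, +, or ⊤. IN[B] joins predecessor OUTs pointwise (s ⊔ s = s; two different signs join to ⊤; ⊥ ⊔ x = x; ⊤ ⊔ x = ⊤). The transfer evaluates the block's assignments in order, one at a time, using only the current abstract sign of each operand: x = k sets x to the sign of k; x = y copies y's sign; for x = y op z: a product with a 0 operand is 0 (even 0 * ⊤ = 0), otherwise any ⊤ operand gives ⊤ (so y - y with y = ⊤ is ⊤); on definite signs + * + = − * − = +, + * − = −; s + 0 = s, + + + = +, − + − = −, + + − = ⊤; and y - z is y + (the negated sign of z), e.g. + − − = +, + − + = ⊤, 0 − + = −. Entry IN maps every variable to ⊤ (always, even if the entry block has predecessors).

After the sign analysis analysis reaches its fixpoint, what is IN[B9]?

Answer: {a: ⊤, b: ⊤, c: -, d: ⊤, e: ⊤, f: ⊤}

Trace:
Per-block solution:
  B0:  IN=(all ⊤)  OUT=(all ⊤)
  B1:  IN=(all ⊤)  OUT={c:-; rest ⊤}
  B2:  IN={c:-; rest ⊤}  OUT={b:-, c:-, d:-; rest ⊤}
  B3:  IN={c:-; rest ⊤}  OUT={c:-; rest ⊤}
  B4:  IN={c:-; rest ⊤}  OUT={c:-; rest ⊤}
  B5:  IN={c:-; rest ⊤}  OUT={c:-; rest ⊤}
  B6:  IN={c:-; rest ⊤}  OUT={c:-; rest ⊤}
  B7:  IN={c:-; rest ⊤}  OUT={c:-; rest ⊤}
  B8:  IN={c:-; rest ⊤}  OUT={c:-; rest ⊤}
  B9:  IN={c:-; rest ⊤}  OUT={b:-, c:-; rest ⊤}

Merge at B9: IN[B9] = OUT[B8] = {a: ⊤, b: ⊤, c: -, d: ⊤, e: ⊤, f: ⊤}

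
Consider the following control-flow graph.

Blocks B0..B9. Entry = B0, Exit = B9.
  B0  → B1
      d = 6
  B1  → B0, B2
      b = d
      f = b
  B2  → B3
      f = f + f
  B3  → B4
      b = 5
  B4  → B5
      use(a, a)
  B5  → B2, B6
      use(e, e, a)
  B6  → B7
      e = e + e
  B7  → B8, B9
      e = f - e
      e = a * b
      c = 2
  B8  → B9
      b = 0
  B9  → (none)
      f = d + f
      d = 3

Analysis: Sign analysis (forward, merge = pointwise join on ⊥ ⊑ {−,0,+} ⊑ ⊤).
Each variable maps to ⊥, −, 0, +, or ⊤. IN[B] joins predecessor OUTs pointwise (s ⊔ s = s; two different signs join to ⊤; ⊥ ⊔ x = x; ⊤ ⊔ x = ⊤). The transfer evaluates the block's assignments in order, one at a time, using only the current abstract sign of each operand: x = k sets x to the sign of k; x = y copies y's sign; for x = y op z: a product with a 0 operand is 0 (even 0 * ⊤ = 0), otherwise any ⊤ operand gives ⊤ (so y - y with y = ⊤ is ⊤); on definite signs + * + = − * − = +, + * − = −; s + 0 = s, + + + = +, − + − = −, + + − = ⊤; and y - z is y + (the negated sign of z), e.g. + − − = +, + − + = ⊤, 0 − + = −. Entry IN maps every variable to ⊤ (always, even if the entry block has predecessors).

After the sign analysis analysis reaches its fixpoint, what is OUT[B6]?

Fixpoint table:
  B0:  IN=(all ⊤)  OUT={d:+; rest ⊤}
  B1:  IN={d:+; rest ⊤}  OUT={b:+, d:+, f:+; rest ⊤}
  B2:  IN={b:+, d:+, f:+; rest ⊤}  OUT={b:+, d:+, f:+; rest ⊤}
  B3:  IN={b:+, d:+, f:+; rest ⊤}  OUT={b:+, d:+, f:+; rest ⊤}
  B4:  IN={b:+, d:+, f:+; rest ⊤}  OUT={b:+, d:+, f:+; rest ⊤}
  B5:  IN={b:+, d:+, f:+; rest ⊤}  OUT={b:+, d:+, f:+; rest ⊤}
  B6:  IN={b:+, d:+, f:+; rest ⊤}  OUT={b:+, d:+, f:+; rest ⊤}
  B7:  IN={b:+, d:+, f:+; rest ⊤}  OUT={b:+, c:+, d:+, f:+; rest ⊤}
  B8:  IN={b:+, c:+, d:+, f:+; rest ⊤}  OUT={b:0, c:+, d:+, f:+; rest ⊤}
  B9:  IN={c:+, d:+, f:+; rest ⊤}  OUT={c:+, d:+, f:+; rest ⊤}

Merge at B6: IN[B6] = OUT[B5] = {a: ⊤, b: +, c: ⊤, d: +, e: ⊤, f: +}
Applying B6's transfer function to that IN value gives OUT[B6] (row B6 above).

Answer: {a: ⊤, b: +, c: ⊤, d: +, e: ⊤, f: +}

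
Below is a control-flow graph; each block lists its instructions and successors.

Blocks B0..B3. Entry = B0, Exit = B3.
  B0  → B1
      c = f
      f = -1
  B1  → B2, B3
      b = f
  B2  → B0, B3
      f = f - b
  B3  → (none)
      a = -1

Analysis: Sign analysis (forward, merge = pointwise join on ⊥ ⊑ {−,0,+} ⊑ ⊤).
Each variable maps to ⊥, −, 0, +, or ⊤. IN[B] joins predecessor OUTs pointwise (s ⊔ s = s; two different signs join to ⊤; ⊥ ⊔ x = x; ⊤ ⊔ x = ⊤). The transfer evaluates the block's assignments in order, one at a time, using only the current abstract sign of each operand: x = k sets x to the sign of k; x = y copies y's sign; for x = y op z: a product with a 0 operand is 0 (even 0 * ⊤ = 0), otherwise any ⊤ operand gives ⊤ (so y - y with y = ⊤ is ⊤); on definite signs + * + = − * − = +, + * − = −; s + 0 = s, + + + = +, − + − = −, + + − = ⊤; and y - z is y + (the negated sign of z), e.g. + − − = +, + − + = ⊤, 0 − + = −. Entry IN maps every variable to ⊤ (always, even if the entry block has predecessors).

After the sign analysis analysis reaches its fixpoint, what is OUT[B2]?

Per-block solution:
  B0:  IN=(all ⊤)  OUT={f:-; rest ⊤}
  B1:  IN={f:-; rest ⊤}  OUT={b:-, f:-; rest ⊤}
  B2:  IN={b:-, f:-; rest ⊤}  OUT={b:-; rest ⊤}
  B3:  IN={b:-; rest ⊤}  OUT={a:-, b:-; rest ⊤}

Merge at B2: IN[B2] = OUT[B1] = {a: ⊤, b: -, c: ⊤, d: ⊤, e: ⊤, f: -}
Applying B2's transfer function to that IN value gives OUT[B2] (row B2 above).

Answer: {a: ⊤, b: -, c: ⊤, d: ⊤, e: ⊤, f: ⊤}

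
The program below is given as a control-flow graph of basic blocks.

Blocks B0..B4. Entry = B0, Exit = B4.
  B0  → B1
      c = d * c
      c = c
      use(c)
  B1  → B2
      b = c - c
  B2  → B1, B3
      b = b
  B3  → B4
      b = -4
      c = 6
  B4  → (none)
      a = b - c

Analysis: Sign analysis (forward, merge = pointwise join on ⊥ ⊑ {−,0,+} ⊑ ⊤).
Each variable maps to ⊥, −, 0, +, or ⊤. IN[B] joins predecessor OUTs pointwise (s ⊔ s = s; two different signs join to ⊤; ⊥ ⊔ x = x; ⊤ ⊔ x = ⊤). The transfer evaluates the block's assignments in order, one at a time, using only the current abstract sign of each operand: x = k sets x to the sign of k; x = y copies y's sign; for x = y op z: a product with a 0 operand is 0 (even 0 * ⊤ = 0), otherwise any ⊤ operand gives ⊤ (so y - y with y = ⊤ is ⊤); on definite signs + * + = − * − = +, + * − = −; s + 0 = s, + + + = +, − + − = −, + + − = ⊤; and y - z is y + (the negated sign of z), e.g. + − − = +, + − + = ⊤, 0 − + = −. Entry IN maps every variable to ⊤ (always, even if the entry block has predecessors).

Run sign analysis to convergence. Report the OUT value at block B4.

Answer: {a: -, b: -, c: +, d: ⊤, e: ⊤, f: ⊤}

Trace:
Per-block solution:
  B0:   IN=(all ⊤)   OUT=(all ⊤)
  B1:   IN=(all ⊤)   OUT=(all ⊤)
  B2:   IN=(all ⊤)   OUT=(all ⊤)
  B3:   IN=(all ⊤)   OUT={b:-, c:+; rest ⊤}
  B4:   IN={b:-, c:+; rest ⊤}   OUT={a:-, b:-, c:+; rest ⊤}

Merge at B4: IN[B4] = OUT[B3] = {a: ⊤, b: -, c: +, d: ⊤, e: ⊤, f: ⊤}
Applying B4's transfer function to that IN value gives OUT[B4] (row B4 above).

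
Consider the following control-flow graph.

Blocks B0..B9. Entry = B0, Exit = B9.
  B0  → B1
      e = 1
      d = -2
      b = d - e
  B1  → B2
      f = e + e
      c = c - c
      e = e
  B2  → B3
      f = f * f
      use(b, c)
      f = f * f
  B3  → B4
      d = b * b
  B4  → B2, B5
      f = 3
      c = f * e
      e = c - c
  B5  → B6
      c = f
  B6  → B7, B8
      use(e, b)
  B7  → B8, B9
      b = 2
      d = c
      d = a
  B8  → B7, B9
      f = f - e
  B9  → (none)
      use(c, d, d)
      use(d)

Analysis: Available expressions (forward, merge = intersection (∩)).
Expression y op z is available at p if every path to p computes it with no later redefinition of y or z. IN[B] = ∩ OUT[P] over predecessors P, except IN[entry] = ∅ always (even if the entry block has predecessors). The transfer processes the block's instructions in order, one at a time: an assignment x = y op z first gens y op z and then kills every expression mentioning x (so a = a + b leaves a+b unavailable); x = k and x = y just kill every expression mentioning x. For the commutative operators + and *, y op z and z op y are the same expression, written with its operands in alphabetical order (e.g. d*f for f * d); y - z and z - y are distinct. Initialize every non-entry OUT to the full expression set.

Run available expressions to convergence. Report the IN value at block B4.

Answer: {b*b}

Working:
Converged values:
  B0: | IN={} | OUT={d-e}
  B1: | IN={d-e} | OUT={}
  B2: | IN={} | OUT={}
  B3: | IN={} | OUT={b*b}
  B4: | IN={b*b} | OUT={b*b, c-c}
  B5: | IN={b*b, c-c} | OUT={b*b}
  B6: | IN={b*b} | OUT={b*b}
  B7: | IN={} | OUT={}
  B8: | IN={} | OUT={}
  B9: | IN={} | OUT={}

Merge at B4: IN[B4] = OUT[B3] = {b*b}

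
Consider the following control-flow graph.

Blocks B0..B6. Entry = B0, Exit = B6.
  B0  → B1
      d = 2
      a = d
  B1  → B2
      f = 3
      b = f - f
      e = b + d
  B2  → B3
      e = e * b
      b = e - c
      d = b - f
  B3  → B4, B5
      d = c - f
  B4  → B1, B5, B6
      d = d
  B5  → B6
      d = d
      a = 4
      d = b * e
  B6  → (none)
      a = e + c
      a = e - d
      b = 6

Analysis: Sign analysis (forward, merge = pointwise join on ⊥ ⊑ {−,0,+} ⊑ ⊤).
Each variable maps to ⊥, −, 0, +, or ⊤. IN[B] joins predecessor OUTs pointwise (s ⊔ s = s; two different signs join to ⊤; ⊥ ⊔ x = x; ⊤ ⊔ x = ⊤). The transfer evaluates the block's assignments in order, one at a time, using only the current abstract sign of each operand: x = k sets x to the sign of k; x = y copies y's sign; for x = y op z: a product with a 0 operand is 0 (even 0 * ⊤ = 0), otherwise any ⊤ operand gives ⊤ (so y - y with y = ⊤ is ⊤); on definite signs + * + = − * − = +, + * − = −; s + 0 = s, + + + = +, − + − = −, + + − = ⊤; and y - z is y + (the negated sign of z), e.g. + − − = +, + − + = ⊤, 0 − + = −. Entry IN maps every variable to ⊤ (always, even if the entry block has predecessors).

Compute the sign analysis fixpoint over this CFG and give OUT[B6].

Converged values:
  B0: | IN=(all ⊤) | OUT={a:+, d:+; rest ⊤}
  B1: | IN={a:+; rest ⊤} | OUT={a:+, f:+; rest ⊤}
  B2: | IN={a:+, f:+; rest ⊤} | OUT={a:+, f:+; rest ⊤}
  B3: | IN={a:+, f:+; rest ⊤} | OUT={a:+, f:+; rest ⊤}
  B4: | IN={a:+, f:+; rest ⊤} | OUT={a:+, f:+; rest ⊤}
  B5: | IN={a:+, f:+; rest ⊤} | OUT={a:+, f:+; rest ⊤}
  B6: | IN={a:+, f:+; rest ⊤} | OUT={b:+, f:+; rest ⊤}

Merge at B6: IN[B6] = OUT[B4] ⊔ OUT[B5] = {a: +, b: ⊤, c: ⊤, d: ⊤, e: ⊤, f: +}
Applying B6's transfer function to that IN value gives OUT[B6] (row B6 above).

Answer: {a: ⊤, b: +, c: ⊤, d: ⊤, e: ⊤, f: +}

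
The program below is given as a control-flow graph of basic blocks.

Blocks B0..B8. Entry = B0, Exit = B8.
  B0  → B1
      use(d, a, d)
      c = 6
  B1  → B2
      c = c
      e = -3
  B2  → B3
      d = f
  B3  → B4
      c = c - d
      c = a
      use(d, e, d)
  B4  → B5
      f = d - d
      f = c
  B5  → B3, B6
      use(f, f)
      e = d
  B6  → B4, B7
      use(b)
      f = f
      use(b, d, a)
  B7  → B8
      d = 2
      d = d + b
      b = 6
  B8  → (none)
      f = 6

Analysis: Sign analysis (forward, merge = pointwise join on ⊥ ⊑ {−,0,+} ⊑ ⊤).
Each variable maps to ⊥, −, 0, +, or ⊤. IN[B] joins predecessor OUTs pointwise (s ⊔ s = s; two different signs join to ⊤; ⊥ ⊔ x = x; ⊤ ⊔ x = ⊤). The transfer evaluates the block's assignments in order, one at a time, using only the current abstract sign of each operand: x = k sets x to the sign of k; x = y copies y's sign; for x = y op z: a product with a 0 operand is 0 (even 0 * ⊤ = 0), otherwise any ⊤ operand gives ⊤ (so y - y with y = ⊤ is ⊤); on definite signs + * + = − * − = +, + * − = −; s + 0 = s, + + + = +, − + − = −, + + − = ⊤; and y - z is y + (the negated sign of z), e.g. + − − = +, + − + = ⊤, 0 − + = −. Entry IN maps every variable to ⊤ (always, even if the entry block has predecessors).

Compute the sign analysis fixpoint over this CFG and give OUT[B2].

Fixpoint table:
  B0:  IN=(all ⊤)  OUT={c:+; rest ⊤}
  B1:  IN={c:+; rest ⊤}  OUT={c:+, e:-; rest ⊤}
  B2:  IN={c:+, e:-; rest ⊤}  OUT={c:+, e:-; rest ⊤}
  B3:  IN=(all ⊤)  OUT=(all ⊤)
  B4:  IN=(all ⊤)  OUT=(all ⊤)
  B5:  IN=(all ⊤)  OUT=(all ⊤)
  B6:  IN=(all ⊤)  OUT=(all ⊤)
  B7:  IN=(all ⊤)  OUT={b:+; rest ⊤}
  B8:  IN={b:+; rest ⊤}  OUT={b:+, f:+; rest ⊤}

Merge at B2: IN[B2] = OUT[B1] = {a: ⊤, b: ⊤, c: +, d: ⊤, e: -, f: ⊤}
Applying B2's transfer function to that IN value gives OUT[B2] (row B2 above).

Answer: {a: ⊤, b: ⊤, c: +, d: ⊤, e: -, f: ⊤}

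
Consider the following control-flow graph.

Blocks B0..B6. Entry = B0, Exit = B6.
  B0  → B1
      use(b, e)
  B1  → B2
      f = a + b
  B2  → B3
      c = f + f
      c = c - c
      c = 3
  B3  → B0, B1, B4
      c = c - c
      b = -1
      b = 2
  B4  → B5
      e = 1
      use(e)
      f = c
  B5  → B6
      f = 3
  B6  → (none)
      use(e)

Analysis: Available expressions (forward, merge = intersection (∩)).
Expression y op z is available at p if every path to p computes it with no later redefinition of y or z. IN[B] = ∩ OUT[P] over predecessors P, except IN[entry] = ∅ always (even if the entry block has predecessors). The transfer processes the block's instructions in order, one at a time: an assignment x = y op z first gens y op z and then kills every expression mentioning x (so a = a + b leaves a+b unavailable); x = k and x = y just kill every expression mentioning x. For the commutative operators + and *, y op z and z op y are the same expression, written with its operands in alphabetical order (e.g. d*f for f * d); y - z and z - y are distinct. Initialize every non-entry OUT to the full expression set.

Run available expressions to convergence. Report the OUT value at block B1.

Per-block solution:
  B0: | IN={} | OUT={}
  B1: | IN={} | OUT={a+b}
  B2: | IN={a+b} | OUT={a+b, f+f}
  B3: | IN={a+b, f+f} | OUT={f+f}
  B4: | IN={f+f} | OUT={}
  B5: | IN={} | OUT={}
  B6: | IN={} | OUT={}

Merge at B1: IN[B1] = OUT[B0] ∩ OUT[B3] = {}
Applying B1's transfer function to that IN value gives OUT[B1] (row B1 above).

Answer: {a+b}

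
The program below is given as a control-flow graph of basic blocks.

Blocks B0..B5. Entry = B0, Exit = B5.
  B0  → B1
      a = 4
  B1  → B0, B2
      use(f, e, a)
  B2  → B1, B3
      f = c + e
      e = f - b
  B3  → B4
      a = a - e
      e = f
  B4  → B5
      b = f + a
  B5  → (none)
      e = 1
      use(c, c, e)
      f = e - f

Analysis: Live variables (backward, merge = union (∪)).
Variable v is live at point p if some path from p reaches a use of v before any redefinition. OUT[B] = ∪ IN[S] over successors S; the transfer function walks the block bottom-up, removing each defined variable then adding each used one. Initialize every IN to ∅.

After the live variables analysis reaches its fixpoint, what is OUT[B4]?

Answer: {c, f}

Working:
Per-block solution:
  B0:   IN={b, c, e, f}   OUT={a, b, c, e, f}
  B1:   IN={a, b, c, e, f}   OUT={a, b, c, e, f}
  B2:   IN={a, b, c, e}   OUT={a, b, c, e, f}
  B3:   IN={a, c, e, f}   OUT={a, c, f}
  B4:   IN={a, c, f}   OUT={c, f}
  B5:   IN={c, f}   OUT={}

Merge at B4: OUT[B4] = IN[B5] = {c, f}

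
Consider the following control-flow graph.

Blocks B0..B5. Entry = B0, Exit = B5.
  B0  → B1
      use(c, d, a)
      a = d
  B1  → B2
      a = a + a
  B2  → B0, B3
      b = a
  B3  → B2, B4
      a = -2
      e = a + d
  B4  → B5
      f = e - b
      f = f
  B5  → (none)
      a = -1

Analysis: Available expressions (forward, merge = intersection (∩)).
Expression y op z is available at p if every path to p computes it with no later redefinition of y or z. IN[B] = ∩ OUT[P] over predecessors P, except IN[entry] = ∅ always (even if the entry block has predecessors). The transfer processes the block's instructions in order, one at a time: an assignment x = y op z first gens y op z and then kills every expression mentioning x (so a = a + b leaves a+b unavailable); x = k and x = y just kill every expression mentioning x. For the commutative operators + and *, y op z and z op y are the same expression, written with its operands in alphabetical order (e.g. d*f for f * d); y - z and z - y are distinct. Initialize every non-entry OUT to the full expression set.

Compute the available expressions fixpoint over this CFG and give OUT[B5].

Fixpoint table:
  B0: | IN={} | OUT={}
  B1: | IN={} | OUT={}
  B2: | IN={} | OUT={}
  B3: | IN={} | OUT={a+d}
  B4: | IN={a+d} | OUT={a+d, e-b}
  B5: | IN={a+d, e-b} | OUT={e-b}

Merge at B5: IN[B5] = OUT[B4] = {a+d, e-b}
Applying B5's transfer function to that IN value gives OUT[B5] (row B5 above).

Answer: {e-b}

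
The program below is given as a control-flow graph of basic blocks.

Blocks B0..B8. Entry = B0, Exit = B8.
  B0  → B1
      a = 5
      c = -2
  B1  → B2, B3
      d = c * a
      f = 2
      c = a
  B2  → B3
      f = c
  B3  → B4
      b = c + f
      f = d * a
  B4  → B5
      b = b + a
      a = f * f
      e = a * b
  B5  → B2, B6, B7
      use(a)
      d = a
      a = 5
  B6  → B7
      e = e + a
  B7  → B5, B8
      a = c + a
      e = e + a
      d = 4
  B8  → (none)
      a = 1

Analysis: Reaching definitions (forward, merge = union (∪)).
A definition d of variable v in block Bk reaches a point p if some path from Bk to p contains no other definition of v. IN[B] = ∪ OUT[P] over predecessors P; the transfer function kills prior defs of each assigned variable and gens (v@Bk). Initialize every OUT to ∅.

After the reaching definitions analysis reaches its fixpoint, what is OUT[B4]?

Fixpoint table:
  B0:   IN={}   OUT={a@B0, c@B0}
  B1:   IN={a@B0, c@B0}   OUT={a@B0, c@B1, d@B1, f@B1}
  B2:   IN={a@B0, a@B5, b@B4, c@B1, d@B1, d@B5, e@B4, e@B7, f@B1, f@B3}   OUT={a@B0, a@B5, b@B4, c@B1, d@B1, d@B5, e@B4, e@B7, f@B2}
  B3:   IN={a@B0, a@B5, b@B4, c@B1, d@B1, d@B5, e@B4, e@B7, f@B1, f@B2}   OUT={a@B0, a@B5, b@B3, c@B1, d@B1, d@B5, e@B4, e@B7, f@B3}
  B4:   IN={a@B0, a@B5, b@B3, c@B1, d@B1, d@B5, e@B4, e@B7, f@B3}   OUT={a@B4, b@B4, c@B1, d@B1, d@B5, e@B4, f@B3}
  B5:   IN={a@B4, a@B7, b@B4, c@B1, d@B1, d@B5, d@B7, e@B4, e@B7, f@B3}   OUT={a@B5, b@B4, c@B1, d@B5, e@B4, e@B7, f@B3}
  B6:   IN={a@B5, b@B4, c@B1, d@B5, e@B4, e@B7, f@B3}   OUT={a@B5, b@B4, c@B1, d@B5, e@B6, f@B3}
  B7:   IN={a@B5, b@B4, c@B1, d@B5, e@B4, e@B6, e@B7, f@B3}   OUT={a@B7, b@B4, c@B1, d@B7, e@B7, f@B3}
  B8:   IN={a@B7, b@B4, c@B1, d@B7, e@B7, f@B3}   OUT={a@B8, b@B4, c@B1, d@B7, e@B7, f@B3}

Merge at B4: IN[B4] = OUT[B3] = {a@B0, a@B5, b@B3, c@B1, d@B1, d@B5, e@B4, e@B7, f@B3}
Applying B4's transfer function to that IN value gives OUT[B4] (row B4 above).

Answer: {a@B4, b@B4, c@B1, d@B1, d@B5, e@B4, f@B3}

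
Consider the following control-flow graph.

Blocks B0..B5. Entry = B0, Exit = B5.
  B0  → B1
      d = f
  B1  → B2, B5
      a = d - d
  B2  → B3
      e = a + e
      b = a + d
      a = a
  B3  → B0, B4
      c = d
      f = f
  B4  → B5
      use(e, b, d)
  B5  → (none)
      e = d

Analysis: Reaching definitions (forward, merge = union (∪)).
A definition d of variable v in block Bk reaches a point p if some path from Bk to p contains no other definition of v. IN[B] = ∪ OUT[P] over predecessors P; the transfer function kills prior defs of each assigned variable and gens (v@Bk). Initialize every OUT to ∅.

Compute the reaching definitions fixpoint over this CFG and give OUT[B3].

Answer: {a@B2, b@B2, c@B3, d@B0, e@B2, f@B3}

Working:
Per-block solution:
  B0: | IN={a@B2, b@B2, c@B3, d@B0, e@B2, f@B3} | OUT={a@B2, b@B2, c@B3, d@B0, e@B2, f@B3}
  B1: | IN={a@B2, b@B2, c@B3, d@B0, e@B2, f@B3} | OUT={a@B1, b@B2, c@B3, d@B0, e@B2, f@B3}
  B2: | IN={a@B1, b@B2, c@B3, d@B0, e@B2, f@B3} | OUT={a@B2, b@B2, c@B3, d@B0, e@B2, f@B3}
  B3: | IN={a@B2, b@B2, c@B3, d@B0, e@B2, f@B3} | OUT={a@B2, b@B2, c@B3, d@B0, e@B2, f@B3}
  B4: | IN={a@B2, b@B2, c@B3, d@B0, e@B2, f@B3} | OUT={a@B2, b@B2, c@B3, d@B0, e@B2, f@B3}
  B5: | IN={a@B1, a@B2, b@B2, c@B3, d@B0, e@B2, f@B3} | OUT={a@B1, a@B2, b@B2, c@B3, d@B0, e@B5, f@B3}

Merge at B3: IN[B3] = OUT[B2] = {a@B2, b@B2, c@B3, d@B0, e@B2, f@B3}
Applying B3's transfer function to that IN value gives OUT[B3] (row B3 above).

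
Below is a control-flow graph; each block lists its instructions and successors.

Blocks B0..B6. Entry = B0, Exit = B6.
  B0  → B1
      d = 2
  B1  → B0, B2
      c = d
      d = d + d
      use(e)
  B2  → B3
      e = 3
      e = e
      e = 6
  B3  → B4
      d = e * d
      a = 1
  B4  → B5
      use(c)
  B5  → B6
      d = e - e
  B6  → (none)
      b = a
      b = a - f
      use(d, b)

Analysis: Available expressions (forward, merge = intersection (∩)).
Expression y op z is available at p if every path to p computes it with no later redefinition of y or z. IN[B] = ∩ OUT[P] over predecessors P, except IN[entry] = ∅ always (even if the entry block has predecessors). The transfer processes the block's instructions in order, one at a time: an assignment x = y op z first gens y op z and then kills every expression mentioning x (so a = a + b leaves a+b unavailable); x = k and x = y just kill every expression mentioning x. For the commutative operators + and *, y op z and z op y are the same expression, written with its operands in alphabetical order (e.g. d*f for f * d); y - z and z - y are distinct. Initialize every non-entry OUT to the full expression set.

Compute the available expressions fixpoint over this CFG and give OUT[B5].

Answer: {e-e}

Working:
Per-block solution:
  B0:   IN={}   OUT={}
  B1:   IN={}   OUT={}
  B2:   IN={}   OUT={}
  B3:   IN={}   OUT={}
  B4:   IN={}   OUT={}
  B5:   IN={}   OUT={e-e}
  B6:   IN={e-e}   OUT={a-f, e-e}

Merge at B5: IN[B5] = OUT[B4] = {}
Applying B5's transfer function to that IN value gives OUT[B5] (row B5 above).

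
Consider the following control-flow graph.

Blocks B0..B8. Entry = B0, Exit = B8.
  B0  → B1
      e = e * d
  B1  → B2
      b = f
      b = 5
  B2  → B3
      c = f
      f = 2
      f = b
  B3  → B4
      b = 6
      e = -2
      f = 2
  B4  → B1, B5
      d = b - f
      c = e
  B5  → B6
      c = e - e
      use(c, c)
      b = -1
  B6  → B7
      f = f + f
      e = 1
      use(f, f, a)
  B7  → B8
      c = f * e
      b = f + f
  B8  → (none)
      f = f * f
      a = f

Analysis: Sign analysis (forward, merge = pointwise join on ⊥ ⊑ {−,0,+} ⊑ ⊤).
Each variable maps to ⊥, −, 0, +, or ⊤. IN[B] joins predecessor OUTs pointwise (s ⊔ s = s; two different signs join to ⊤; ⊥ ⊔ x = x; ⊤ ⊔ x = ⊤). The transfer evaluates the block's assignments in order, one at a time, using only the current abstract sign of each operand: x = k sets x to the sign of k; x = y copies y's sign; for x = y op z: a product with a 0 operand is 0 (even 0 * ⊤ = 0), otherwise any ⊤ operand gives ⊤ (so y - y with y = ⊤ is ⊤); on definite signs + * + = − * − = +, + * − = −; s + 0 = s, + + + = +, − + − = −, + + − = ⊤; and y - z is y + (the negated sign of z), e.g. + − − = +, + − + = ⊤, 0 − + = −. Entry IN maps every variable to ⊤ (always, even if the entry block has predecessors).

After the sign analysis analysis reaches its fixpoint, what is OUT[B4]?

Per-block solution:
  B0: | IN=(all ⊤) | OUT=(all ⊤)
  B1: | IN=(all ⊤) | OUT={b:+; rest ⊤}
  B2: | IN={b:+; rest ⊤} | OUT={b:+, f:+; rest ⊤}
  B3: | IN={b:+, f:+; rest ⊤} | OUT={b:+, e:-, f:+; rest ⊤}
  B4: | IN={b:+, e:-, f:+; rest ⊤} | OUT={b:+, c:-, e:-, f:+; rest ⊤}
  B5: | IN={b:+, c:-, e:-, f:+; rest ⊤} | OUT={b:-, e:-, f:+; rest ⊤}
  B6: | IN={b:-, e:-, f:+; rest ⊤} | OUT={b:-, e:+, f:+; rest ⊤}
  B7: | IN={b:-, e:+, f:+; rest ⊤} | OUT={b:+, c:+, e:+, f:+; rest ⊤}
  B8: | IN={b:+, c:+, e:+, f:+; rest ⊤} | OUT={a:+, b:+, c:+, e:+, f:+; rest ⊤}

Merge at B4: IN[B4] = OUT[B3] = {a: ⊤, b: +, c: ⊤, d: ⊤, e: -, f: +}
Applying B4's transfer function to that IN value gives OUT[B4] (row B4 above).

Answer: {a: ⊤, b: +, c: -, d: ⊤, e: -, f: +}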